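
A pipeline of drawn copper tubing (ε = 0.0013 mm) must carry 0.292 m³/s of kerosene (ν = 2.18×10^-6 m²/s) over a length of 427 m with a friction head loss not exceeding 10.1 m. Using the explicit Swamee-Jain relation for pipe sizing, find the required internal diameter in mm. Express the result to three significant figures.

Swamee-Jain (Type III): D = 0.66·[ε^1.25·(LQ²/(gh_f))^4.75 + ν·Q^9.4·(L/(gh_f))^5.2]^0.04
LQ²/(gh_f) = 0.3675; L/(gh_f) = 4.310
Term 1 = ε^1.25·(…)^4.75 = 3.78×10^-10; Term 2 = ν·Q^9.4·(…)^5.2 = 4.09×10^-8
D = 0.66·(3.78×10^-10 + 4.09×10^-8)^0.04 = 0.3343 m = 334 mm
Check: V = 3.33 m/s, Re = 5.10×10^5, f = 0.01311, h_f = 9.44 m ≈ 10.1 m ✓

D ≈ 334 mm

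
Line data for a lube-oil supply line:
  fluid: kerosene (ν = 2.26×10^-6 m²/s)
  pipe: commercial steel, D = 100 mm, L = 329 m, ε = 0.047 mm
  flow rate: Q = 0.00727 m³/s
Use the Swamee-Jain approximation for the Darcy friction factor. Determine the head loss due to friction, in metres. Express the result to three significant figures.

V = 4Q/(πD²) = 4·0.00727/(π·0.100²) = 0.9256 m/s
Re = VD/ν = 0.9256·0.100/2.26×10^-6 = 4.10×10^4 → turbulent
ε/D = 0.047/100 = 4.70×10^-4
Swamee-Jain: f = 0.02333
h_f = f(L/D)V²/(2g) = 0.02333·(329/0.100)·0.9256²/(2·9.81) = 3.351 m

h_f ≈ 3.35 m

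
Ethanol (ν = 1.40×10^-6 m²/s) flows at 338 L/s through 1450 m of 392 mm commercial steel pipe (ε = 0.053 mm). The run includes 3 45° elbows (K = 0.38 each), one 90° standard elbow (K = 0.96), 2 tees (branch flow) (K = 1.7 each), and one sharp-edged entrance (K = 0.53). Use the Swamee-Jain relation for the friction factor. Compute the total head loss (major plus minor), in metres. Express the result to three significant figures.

H_L ≈ 23.5 m

V = 4Q/(πD²) = 2.801 m/s; V²/2g = 0.3998 m
Re = 7.84×10^5, ε/D = 1.35×10^-4 → f = 0.01426 (Swamee-Jain)
Major: h_f = f(L/D)·V²/2g = 0.01426·3699·0.3998 = 21.09 m
Minor: ΣK = 6.03; h_m = ΣK·V²/2g = 2.411 m
Total H_L = 21.09 + 2.411 = 23.50 m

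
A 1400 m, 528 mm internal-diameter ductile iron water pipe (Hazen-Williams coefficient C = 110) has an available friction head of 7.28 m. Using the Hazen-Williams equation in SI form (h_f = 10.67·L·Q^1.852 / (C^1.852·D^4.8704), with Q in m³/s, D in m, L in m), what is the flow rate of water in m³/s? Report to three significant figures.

Q ≈ 0.334 m³/s

Rearranging: Q = [h_f·C^1.852·D^4.8704 / (10.67·L)]^(1/1.852)
Q = [7.28·110^1.852·0.528^4.8704 / (10.67·1400)]^0.540 = 0.3338 m³/s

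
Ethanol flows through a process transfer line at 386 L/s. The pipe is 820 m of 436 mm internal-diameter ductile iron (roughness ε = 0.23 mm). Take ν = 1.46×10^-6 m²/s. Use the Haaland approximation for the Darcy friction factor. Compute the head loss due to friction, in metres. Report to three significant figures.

V = 4Q/(πD²) = 4·0.386/(π·0.436²) = 2.585 m/s
Re = VD/ν = 2.585·0.436/1.46×10^-6 = 7.72×10^5 → turbulent
ε/D = 0.23/436 = 5.28×10^-4
Haaland: f = 0.01748
h_f = f(L/D)V²/(2g) = 0.01748·(820/0.436)·2.585²/(2·9.81) = 11.20 m

h_f ≈ 11.2 m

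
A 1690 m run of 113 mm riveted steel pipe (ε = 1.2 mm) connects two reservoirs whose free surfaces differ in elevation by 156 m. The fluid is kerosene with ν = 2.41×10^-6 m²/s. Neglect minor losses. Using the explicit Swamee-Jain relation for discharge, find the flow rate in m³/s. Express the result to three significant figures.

Q ≈ 0.0229 m³/s

Swamee-Jain (Type II): Q = -0.965·√(gD⁵h_f/L)·ln[ε/(3.7D) + √(3.17ν²L/(gD³h_f))]
√(gD⁵h_f/L) = √(9.81·0.113⁵·156/1690) = 0.004085
ε/(3.7D) = 0.00287; √(3.17ν²L/(gD³h_f)) = 1.19×10^-4
Q = -0.965·0.004085·ln(0.002989) = 0.02291 m³/s
Check: V = 2.28 m/s, Re = 1.07×10^5, f = 0.03946, h_f = 157 m ≈ 156 m ✓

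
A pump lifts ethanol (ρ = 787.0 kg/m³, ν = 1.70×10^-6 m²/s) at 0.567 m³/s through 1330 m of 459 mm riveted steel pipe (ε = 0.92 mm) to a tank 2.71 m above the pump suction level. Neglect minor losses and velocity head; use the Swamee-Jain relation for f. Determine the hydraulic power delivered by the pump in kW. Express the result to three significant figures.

V = 4Q/(πD²) = 3.427 m/s; Re = 9.25×10^5; ε/D = 0.00200; f = 0.02371
h_f = f(L/D)V²/2g = 41.12 m
Total head H = z + h_f = 2.71 + 41.12 = 43.83 m
P_hyd = ρgQH = 787.0·9.81·0.567·43.83 = 191.9 kW

P_hyd ≈ 192 kW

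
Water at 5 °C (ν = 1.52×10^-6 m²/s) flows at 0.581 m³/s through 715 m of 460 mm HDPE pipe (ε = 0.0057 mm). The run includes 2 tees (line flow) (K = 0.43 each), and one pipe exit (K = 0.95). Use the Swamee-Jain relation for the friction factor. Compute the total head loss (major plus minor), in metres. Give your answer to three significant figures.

V = 4Q/(πD²) = 3.496 m/s; V²/2g = 0.6229 m
Re = 1.06×10^6, ε/D = 1.24×10^-5 → f = 0.01181 (Swamee-Jain)
Major: h_f = f(L/D)·V²/2g = 0.01181·1554·0.6229 = 11.44 m
Minor: ΣK = 1.81; h_m = ΣK·V²/2g = 1.128 m
Total H_L = 11.44 + 1.128 = 12.56 m

H_L ≈ 12.6 m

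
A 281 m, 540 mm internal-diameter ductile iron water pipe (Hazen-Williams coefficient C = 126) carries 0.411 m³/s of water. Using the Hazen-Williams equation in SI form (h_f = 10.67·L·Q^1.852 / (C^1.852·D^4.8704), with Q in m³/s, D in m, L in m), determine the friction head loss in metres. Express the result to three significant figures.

h_f = 10.67·281·0.411^1.852 / (126^1.852·0.540^4.8704) = 1.497 m

h_f ≈ 1.50 m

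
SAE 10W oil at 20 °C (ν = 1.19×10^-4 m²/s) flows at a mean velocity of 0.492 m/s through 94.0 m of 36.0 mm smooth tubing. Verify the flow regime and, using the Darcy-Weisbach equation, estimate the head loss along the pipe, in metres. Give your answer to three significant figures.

Re = VD/ν = 0.492·0.03600/1.19×10^-4 = 149 → laminar (Re < 2300)
f = 64/Re = 0.4300
h_f = f(L/D)V²/(2g) = 0.4300·(94.0/0.03600)·0.492²/(2·9.81) = 13.85 m

h_f ≈ 13.9 m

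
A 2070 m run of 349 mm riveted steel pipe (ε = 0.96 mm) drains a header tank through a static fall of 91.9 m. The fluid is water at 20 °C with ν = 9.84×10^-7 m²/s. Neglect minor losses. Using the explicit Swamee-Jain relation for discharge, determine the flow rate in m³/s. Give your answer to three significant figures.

Q ≈ 0.329 m³/s

Swamee-Jain (Type II): Q = -0.965·√(gD⁵h_f/L)·ln[ε/(3.7D) + √(3.17ν²L/(gD³h_f))]
√(gD⁵h_f/L) = √(9.81·0.349⁵·91.9/2070) = 0.04749
ε/(3.7D) = 7.43×10^-4; √(3.17ν²L/(gD³h_f)) = 1.29×10^-5
Q = -0.965·0.04749·ln(7.563×10^-4) = 0.3293 m³/s
Check: V = 3.44 m/s, Re = 1.22×10^6, f = 0.02572, h_f = 92.2 m ≈ 91.9 m ✓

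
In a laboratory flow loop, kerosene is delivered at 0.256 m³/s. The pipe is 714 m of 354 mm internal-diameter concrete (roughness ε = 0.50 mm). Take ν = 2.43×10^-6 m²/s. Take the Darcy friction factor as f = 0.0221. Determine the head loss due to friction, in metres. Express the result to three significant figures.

h_f ≈ 15.4 m

V = 4Q/(πD²) = 4·0.256/(π·0.354²) = 2.601 m/s
h_f = f(L/D)V²/(2g) = 0.02210·(714/0.354)·2.601²/(2·9.81) = 15.37 m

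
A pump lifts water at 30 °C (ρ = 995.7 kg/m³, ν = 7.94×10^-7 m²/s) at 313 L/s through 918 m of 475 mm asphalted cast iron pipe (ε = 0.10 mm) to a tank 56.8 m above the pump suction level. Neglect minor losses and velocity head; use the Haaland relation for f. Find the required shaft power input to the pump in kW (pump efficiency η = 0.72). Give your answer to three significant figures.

V = 4Q/(πD²) = 1.766 m/s; Re = 1.06×10^6; ε/D = 2.11×10^-4; f = 0.01468
h_f = f(L/D)V²/2g = 4.510 m
Total head H = z + h_f = 56.8 + 4.510 = 61.31 m
P_hyd = ρgQH = 995.7·9.81·0.313·61.31 = 187.4 kW
P_shaft = P_hyd/η = 187.4/0.72 = 260.3 kW

P_shaft ≈ 260 kW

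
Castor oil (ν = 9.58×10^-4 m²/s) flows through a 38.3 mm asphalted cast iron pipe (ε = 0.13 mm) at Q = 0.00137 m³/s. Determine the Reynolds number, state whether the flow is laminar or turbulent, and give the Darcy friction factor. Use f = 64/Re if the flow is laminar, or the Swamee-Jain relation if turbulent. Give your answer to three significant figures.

V = 4Q/(πD²) = 1.189 m/s
Re = VD/ν = 1.189·0.0383/9.58×10^-4 = 47.5
Re < 2300 → laminar → f = 64/Re = 1.346

Re ≈ 47.5; laminar; f = 64/Re ≈ 1.35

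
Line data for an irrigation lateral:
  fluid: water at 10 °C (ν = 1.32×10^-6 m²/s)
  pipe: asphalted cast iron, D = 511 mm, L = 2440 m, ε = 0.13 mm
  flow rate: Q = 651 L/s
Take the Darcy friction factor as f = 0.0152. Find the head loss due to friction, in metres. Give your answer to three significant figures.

h_f ≈ 37.3 m

V = 4Q/(πD²) = 4·0.651/(π·0.511²) = 3.174 m/s
h_f = f(L/D)V²/(2g) = 0.01520·(2440/0.511)·3.174²/(2·9.81) = 37.27 m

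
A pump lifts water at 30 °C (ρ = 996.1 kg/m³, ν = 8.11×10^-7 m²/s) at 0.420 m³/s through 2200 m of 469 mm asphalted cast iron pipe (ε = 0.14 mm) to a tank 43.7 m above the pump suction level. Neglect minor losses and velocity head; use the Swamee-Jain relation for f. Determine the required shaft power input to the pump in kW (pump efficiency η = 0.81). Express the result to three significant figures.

P_shaft ≈ 333 kW

V = 4Q/(πD²) = 2.431 m/s; Re = 1.41×10^6; ε/D = 2.99×10^-4; f = 0.01554
h_f = f(L/D)V²/2g = 21.96 m
Total head H = z + h_f = 43.7 + 21.96 = 65.66 m
P_hyd = ρgQH = 996.1·9.81·0.420·65.66 = 269.5 kW
P_shaft = P_hyd/η = 269.5/0.81 = 332.7 kW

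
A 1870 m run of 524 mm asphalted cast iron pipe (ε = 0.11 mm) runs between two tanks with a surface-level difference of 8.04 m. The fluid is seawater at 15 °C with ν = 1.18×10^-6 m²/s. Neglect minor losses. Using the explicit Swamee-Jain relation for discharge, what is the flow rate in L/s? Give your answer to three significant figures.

Swamee-Jain (Type II): Q = -0.965·√(gD⁵h_f/L)·ln[ε/(3.7D) + √(3.17ν²L/(gD³h_f))]
√(gD⁵h_f/L) = √(9.81·0.524⁵·8.04/1870) = 0.04082
ε/(3.7D) = 5.67×10^-5; √(3.17ν²L/(gD³h_f)) = 2.70×10^-5
Q = -0.965·0.04082·ln(8.371×10^-5) = 0.3698 m³/s
Check: V = 1.71 m/s, Re = 7.62×10^5, f = 0.01512, h_f = 8.09 m ≈ 8.04 m ✓

Q ≈ 370 L/s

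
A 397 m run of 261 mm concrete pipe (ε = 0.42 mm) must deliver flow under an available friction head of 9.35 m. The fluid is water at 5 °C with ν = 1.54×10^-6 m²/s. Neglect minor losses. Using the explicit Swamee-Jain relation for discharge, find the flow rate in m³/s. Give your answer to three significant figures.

Q ≈ 0.123 m³/s

Swamee-Jain (Type II): Q = -0.965·√(gD⁵h_f/L)·ln[ε/(3.7D) + √(3.17ν²L/(gD³h_f))]
√(gD⁵h_f/L) = √(9.81·0.261⁵·9.35/397) = 0.01673
ε/(3.7D) = 4.35×10^-4; √(3.17ν²L/(gD³h_f)) = 4.28×10^-5
Q = -0.965·0.01673·ln(4.777×10^-4) = 0.1234 m³/s
Check: V = 2.31 m/s, Re = 3.91×10^5, f = 0.02280, h_f = 9.41 m ≈ 9.35 m ✓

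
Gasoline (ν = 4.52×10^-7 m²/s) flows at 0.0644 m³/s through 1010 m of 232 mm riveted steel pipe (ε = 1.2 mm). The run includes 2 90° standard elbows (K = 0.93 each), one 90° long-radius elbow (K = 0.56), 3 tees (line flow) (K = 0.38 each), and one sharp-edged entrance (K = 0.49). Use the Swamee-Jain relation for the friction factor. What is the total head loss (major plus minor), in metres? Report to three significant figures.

H_L ≈ 16.4 m

V = 4Q/(πD²) = 1.523 m/s; V²/2g = 0.1183 m
Re = 7.82×10^5, ε/D = 0.00517 → f = 0.03087 (Swamee-Jain)
Major: h_f = f(L/D)·V²/2g = 0.03087·4353·0.1183 = 15.90 m
Minor: ΣK = 4.05; h_m = ΣK·V²/2g = 0.4791 m
Total H_L = 15.90 + 0.4791 = 16.38 m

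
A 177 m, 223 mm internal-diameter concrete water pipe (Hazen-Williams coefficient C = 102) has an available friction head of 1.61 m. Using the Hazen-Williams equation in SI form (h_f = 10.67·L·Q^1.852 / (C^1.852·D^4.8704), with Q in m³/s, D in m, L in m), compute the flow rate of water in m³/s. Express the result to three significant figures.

Rearranging: Q = [h_f·C^1.852·D^4.8704 / (10.67·L)]^(1/1.852)
Q = [1.61·102^1.852·0.223^4.8704 / (10.67·177)]^0.540 = 0.04340 m³/s

Q ≈ 0.0434 m³/s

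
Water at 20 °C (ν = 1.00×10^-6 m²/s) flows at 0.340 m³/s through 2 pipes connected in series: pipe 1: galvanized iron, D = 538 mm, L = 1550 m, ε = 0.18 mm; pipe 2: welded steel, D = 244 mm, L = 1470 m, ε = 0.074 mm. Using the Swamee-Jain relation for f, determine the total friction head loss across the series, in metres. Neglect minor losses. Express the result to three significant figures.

H ≈ 257 m

Pipe 1: V = 1.496 m/s, Re = 8.05×10^5, ε/D = 3.35×10^-4, f = 0.01621, h_1 = f(L/D)V²/2g = 5.324 m
Pipe 2: V = 7.271 m/s, Re = 1.77×10^6, ε/D = 3.03×10^-4, f = 0.01547, h_2 = f(L/D)V²/2g = 251.2 m
Series → Q common, losses add: H = Σh = 256.5 m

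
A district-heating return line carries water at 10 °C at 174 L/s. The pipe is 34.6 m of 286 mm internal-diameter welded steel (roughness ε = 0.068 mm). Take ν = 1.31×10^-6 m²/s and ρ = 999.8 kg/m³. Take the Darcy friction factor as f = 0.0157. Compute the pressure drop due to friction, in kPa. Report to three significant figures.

V = 4Q/(πD²) = 4·0.174/(π·0.286²) = 2.708 m/s
h_f = f(L/D)V²/(2g) = 0.01570·(34.6/0.286)·2.708²/(2·9.81) = 0.7102 m
Δp = ρg·h_f = 999.8·9.81·0.7102 = 6.965 kPa

Δp ≈ 6.97 kPa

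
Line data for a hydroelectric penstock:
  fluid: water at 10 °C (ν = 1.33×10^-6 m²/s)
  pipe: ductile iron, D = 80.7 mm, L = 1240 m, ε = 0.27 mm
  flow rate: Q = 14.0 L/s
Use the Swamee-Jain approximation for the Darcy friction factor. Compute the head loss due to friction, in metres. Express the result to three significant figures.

h_f ≈ 164 m

V = 4Q/(πD²) = 4·0.0140/(π·0.0807²) = 2.737 m/s
Re = VD/ν = 2.737·0.0807/1.33×10^-6 = 1.66×10^5 → turbulent
ε/D = 0.27/80.7 = 0.00335
Swamee-Jain: f = 0.02793
h_f = f(L/D)V²/(2g) = 0.02793·(1240/0.0807)·2.737²/(2·9.81) = 163.9 m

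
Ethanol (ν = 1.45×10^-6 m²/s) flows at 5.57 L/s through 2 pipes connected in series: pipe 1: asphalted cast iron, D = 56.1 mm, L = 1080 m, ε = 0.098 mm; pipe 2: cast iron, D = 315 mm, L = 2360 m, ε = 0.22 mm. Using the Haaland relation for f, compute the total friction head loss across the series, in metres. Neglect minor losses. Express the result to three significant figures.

Pipe 1: V = 2.253 m/s, Re = 8.72×10^4, ε/D = 0.00175, f = 0.02450, h_1 = f(L/D)V²/2g = 122.1 m
Pipe 2: V = 0.07147 m/s, Re = 1.55×10^4, ε/D = 6.98×10^-4, f = 0.02859, h_2 = f(L/D)V²/2g = 0.05577 m
Series → Q common, losses add: H = Σh = 122.1 m

H ≈ 122 m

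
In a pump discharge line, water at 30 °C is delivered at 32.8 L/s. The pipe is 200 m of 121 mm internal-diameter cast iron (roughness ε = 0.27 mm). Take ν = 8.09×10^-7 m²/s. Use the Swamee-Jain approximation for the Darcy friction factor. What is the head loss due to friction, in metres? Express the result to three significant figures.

h_f ≈ 16.9 m

V = 4Q/(πD²) = 4·0.0328/(π·0.121²) = 2.852 m/s
Re = VD/ν = 2.852·0.121/8.09×10^-7 = 4.27×10^5 → turbulent
ε/D = 0.27/121 = 0.00223
Swamee-Jain: f = 0.02464
h_f = f(L/D)V²/(2g) = 0.02464·(200/0.121)·2.852²/(2·9.81) = 16.89 m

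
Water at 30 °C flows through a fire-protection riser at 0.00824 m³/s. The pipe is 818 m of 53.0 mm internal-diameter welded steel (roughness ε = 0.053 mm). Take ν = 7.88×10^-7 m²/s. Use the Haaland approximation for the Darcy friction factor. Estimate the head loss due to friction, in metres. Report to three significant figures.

V = 4Q/(πD²) = 4·0.00824/(π·0.0530²) = 3.735 m/s
Re = VD/ν = 3.735·0.0530/7.88×10^-7 = 2.51×10^5 → turbulent
ε/D = 0.053/53.0 = 0.00100
Haaland: f = 0.02068
h_f = f(L/D)V²/(2g) = 0.02068·(818/0.0530)·3.735²/(2·9.81) = 226.9 m

h_f ≈ 227 m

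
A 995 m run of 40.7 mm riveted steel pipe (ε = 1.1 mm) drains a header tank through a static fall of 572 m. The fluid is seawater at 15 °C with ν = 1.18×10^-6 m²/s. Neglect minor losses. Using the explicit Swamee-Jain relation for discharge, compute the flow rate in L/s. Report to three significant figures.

Swamee-Jain (Type II): Q = -0.965·√(gD⁵h_f/L)·ln[ε/(3.7D) + √(3.17ν²L/(gD³h_f))]
√(gD⁵h_f/L) = √(9.81·0.0407⁵·572/995) = 7.936×10^-4
ε/(3.7D) = 0.00730; √(3.17ν²L/(gD³h_f)) = 1.08×10^-4
Q = -0.965·7.936×10^-4·ln(0.007412) = 0.003756 m³/s
Check: V = 2.89 m/s, Re = 9.96×10^4, f = 0.05533, h_f = 575 m ≈ 572 m ✓

Q ≈ 3.76 L/s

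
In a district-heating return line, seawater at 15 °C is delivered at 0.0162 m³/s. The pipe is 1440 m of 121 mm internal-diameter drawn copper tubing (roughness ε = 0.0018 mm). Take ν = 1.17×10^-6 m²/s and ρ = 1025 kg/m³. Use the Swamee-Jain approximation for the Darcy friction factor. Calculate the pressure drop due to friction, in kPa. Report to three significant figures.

Δp ≈ 202 kPa

V = 4Q/(πD²) = 4·0.0162/(π·0.121²) = 1.409 m/s
Re = VD/ν = 1.409·0.121/1.17×10^-6 = 1.46×10^5 → turbulent
ε/D = 0.0018/121 = 1.49×10^-5
Swamee-Jain: f = 0.01665
h_f = f(L/D)V²/(2g) = 0.01665·(1440/0.121)·1.409²/(2·9.81) = 20.04 m
Δp = ρg·h_f = 1025·9.81·20.04 = 201.6 kPa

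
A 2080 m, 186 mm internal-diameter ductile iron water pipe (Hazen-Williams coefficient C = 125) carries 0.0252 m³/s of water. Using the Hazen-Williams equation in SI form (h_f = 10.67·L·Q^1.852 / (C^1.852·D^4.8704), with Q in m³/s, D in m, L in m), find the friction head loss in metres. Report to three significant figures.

h_f = 10.67·2080·0.0252^1.852 / (125^1.852·0.186^4.8704) = 11.48 m

h_f ≈ 11.5 m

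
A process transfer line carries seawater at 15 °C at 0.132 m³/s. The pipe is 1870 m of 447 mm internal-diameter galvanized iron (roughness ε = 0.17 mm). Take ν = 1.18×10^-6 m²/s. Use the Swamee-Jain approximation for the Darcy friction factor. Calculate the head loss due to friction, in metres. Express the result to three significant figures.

V = 4Q/(πD²) = 4·0.132/(π·0.447²) = 0.8411 m/s
Re = VD/ν = 0.8411·0.447/1.18×10^-6 = 3.19×10^5 → turbulent
ε/D = 0.17/447 = 3.80×10^-4
Swamee-Jain: f = 0.01752
h_f = f(L/D)V²/(2g) = 0.01752·(1870/0.447)·0.8411²/(2·9.81) = 2.642 m

h_f ≈ 2.64 m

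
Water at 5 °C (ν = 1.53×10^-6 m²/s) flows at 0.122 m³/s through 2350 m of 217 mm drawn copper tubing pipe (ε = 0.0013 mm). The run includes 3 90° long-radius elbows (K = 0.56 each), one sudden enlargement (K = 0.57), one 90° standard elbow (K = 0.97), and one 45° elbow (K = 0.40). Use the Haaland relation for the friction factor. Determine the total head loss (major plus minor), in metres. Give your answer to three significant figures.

V = 4Q/(πD²) = 3.299 m/s; V²/2g = 0.5546 m
Re = 4.68×10^5, ε/D = 5.99×10^-6 → f = 0.01328 (Haaland)
Major: h_f = f(L/D)·V²/2g = 0.01328·10829·0.5546 = 79.78 m
Minor: ΣK = 3.62; h_m = ΣK·V²/2g = 2.008 m
Total H_L = 79.78 + 2.008 = 81.79 m

H_L ≈ 81.8 m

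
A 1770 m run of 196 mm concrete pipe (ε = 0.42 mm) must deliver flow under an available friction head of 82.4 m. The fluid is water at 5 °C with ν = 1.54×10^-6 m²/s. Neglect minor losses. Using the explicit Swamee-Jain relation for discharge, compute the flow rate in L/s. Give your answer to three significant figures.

Swamee-Jain (Type II): Q = -0.965·√(gD⁵h_f/L)·ln[ε/(3.7D) + √(3.17ν²L/(gD³h_f))]
√(gD⁵h_f/L) = √(9.81·0.196⁵·82.4/1770) = 0.01149
ε/(3.7D) = 5.79×10^-4; √(3.17ν²L/(gD³h_f)) = 4.68×10^-5
Q = -0.965·0.01149·ln(6.259×10^-4) = 0.08181 m³/s
Check: V = 2.71 m/s, Re = 3.45×10^5, f = 0.02449, h_f = 82.9 m ≈ 82.4 m ✓

Q ≈ 81.8 L/s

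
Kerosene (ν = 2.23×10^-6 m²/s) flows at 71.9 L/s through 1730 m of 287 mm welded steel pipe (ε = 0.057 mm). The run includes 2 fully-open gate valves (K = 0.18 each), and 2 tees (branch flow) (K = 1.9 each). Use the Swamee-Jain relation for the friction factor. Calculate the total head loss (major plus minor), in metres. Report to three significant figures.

H_L ≈ 7.07 m

V = 4Q/(πD²) = 1.111 m/s; V²/2g = 0.06296 m
Re = 1.43×10^5, ε/D = 1.99×10^-4 → f = 0.01795 (Swamee-Jain)
Major: h_f = f(L/D)·V²/2g = 0.01795·6028·0.06296 = 6.811 m
Minor: ΣK = 4.16; h_m = ΣK·V²/2g = 0.2619 m
Total H_L = 6.811 + 0.2619 = 7.073 m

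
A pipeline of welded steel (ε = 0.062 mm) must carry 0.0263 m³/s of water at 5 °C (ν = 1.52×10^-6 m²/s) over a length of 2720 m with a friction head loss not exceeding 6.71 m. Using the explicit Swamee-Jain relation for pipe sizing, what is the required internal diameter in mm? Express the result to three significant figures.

D ≈ 217 mm

Swamee-Jain (Type III): D = 0.66·[ε^1.25·(LQ²/(gh_f))^4.75 + ν·Q^9.4·(L/(gh_f))^5.2]^0.04
LQ²/(gh_f) = 0.02858; L/(gh_f) = 41.32
Term 1 = ε^1.25·(…)^4.75 = 2.55×10^-13; Term 2 = ν·Q^9.4·(…)^5.2 = 5.41×10^-13
D = 0.66·(2.55×10^-13 + 5.41×10^-13)^0.04 = 0.2166 m = 217 mm
Check: V = 0.714 m/s, Re = 1.02×10^5, f = 0.01938, h_f = 6.32 m ≈ 6.71 m ✓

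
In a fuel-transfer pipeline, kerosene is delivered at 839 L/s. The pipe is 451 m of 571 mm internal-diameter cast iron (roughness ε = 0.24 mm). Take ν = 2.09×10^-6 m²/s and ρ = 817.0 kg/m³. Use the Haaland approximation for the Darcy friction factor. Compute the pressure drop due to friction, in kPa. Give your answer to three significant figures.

Δp ≈ 57.7 kPa

V = 4Q/(πD²) = 4·0.839/(π·0.571²) = 3.276 m/s
Re = VD/ν = 3.276·0.571/2.09×10^-6 = 8.95×10^5 → turbulent
ε/D = 0.24/571 = 4.20×10^-4
Haaland: f = 0.01665
h_f = f(L/D)V²/(2g) = 0.01665·(451/0.571)·3.276²/(2·9.81) = 7.197 m
Δp = ρg·h_f = 817.0·9.81·7.197 = 57.68 kPa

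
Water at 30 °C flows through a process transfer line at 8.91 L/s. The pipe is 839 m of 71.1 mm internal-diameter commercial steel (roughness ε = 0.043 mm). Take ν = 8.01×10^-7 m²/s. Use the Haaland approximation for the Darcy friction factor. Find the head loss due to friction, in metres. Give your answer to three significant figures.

h_f ≈ 58.1 m

V = 4Q/(πD²) = 4·0.00891/(π·0.0711²) = 2.244 m/s
Re = VD/ν = 2.244·0.0711/8.01×10^-7 = 1.99×10^5 → turbulent
ε/D = 0.043/71.1 = 6.05×10^-4
Haaland: f = 0.01918
h_f = f(L/D)V²/(2g) = 0.01918·(839/0.0711)·2.244²/(2·9.81) = 58.08 m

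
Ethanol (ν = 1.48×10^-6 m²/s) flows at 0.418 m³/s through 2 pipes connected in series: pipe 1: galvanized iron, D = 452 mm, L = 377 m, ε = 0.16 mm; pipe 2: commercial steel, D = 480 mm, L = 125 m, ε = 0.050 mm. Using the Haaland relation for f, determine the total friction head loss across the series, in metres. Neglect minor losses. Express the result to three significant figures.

Pipe 1: V = 2.605 m/s, Re = 7.96×10^5, ε/D = 3.54×10^-4, f = 0.01621, h_1 = f(L/D)V²/2g = 4.675 m
Pipe 2: V = 2.310 m/s, Re = 7.49×10^5, ε/D = 1.04×10^-4, f = 0.01372, h_2 = f(L/D)V²/2g = 0.9720 m
Series → Q common, losses add: H = Σh = 5.647 m

H ≈ 5.65 m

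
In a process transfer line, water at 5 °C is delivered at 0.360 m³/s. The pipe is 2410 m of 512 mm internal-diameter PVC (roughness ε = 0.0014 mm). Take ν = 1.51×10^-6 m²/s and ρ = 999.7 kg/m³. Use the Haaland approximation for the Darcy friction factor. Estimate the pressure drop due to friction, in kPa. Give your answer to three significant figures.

Δp ≈ 91.4 kPa

V = 4Q/(πD²) = 4·0.360/(π·0.512²) = 1.749 m/s
Re = VD/ν = 1.749·0.512/1.51×10^-6 = 5.93×10^5 → turbulent
ε/D = 0.0014/512 = 2.73×10^-6
Haaland: f = 0.01271
h_f = f(L/D)V²/(2g) = 0.01271·(2410/0.512)·1.749²/(2·9.81) = 9.321 m
Δp = ρg·h_f = 999.7·9.81·9.321 = 91.41 kPa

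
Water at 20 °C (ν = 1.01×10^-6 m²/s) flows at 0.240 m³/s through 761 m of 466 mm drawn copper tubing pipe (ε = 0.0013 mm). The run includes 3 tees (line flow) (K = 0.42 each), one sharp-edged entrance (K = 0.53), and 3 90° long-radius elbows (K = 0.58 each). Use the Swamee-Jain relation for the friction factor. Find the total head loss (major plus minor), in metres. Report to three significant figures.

H_L ≈ 2.43 m

V = 4Q/(πD²) = 1.407 m/s; V²/2g = 0.1009 m
Re = 6.49×10^5, ε/D = 2.79×10^-6 → f = 0.01255 (Swamee-Jain)
Major: h_f = f(L/D)·V²/2g = 0.01255·1633·0.1009 = 2.069 m
Minor: ΣK = 3.53; h_m = ΣK·V²/2g = 0.3563 m
Total H_L = 2.069 + 0.3563 = 2.425 m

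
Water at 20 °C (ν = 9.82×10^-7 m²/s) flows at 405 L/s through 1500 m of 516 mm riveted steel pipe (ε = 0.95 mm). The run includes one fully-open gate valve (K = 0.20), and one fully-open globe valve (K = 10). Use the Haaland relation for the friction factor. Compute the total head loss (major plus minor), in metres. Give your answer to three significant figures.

V = 4Q/(πD²) = 1.937 m/s; V²/2g = 0.1912 m
Re = 1.02×10^6, ε/D = 0.00184 → f = 0.02313 (Haaland)
Major: h_f = f(L/D)·V²/2g = 0.02313·2907·0.1912 = 12.85 m
Minor: ΣK = 10.2; h_m = ΣK·V²/2g = 1.950 m
Total H_L = 12.85 + 1.950 = 14.80 m

H_L ≈ 14.8 m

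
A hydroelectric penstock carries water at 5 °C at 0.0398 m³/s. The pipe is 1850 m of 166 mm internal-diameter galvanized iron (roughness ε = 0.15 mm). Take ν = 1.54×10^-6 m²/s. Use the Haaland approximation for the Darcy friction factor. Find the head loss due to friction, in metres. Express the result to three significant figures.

h_f ≈ 39.4 m

V = 4Q/(πD²) = 4·0.0398/(π·0.166²) = 1.839 m/s
Re = VD/ν = 1.839·0.166/1.54×10^-6 = 1.98×10^5 → turbulent
ε/D = 0.15/166 = 9.04×10^-4
Haaland: f = 0.02053
h_f = f(L/D)V²/(2g) = 0.02053·(1850/0.166)·1.839²/(2·9.81) = 39.44 m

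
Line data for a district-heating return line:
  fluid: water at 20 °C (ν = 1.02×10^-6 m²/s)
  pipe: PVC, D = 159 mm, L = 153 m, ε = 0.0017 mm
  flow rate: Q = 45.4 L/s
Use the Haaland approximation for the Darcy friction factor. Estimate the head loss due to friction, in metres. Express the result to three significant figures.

V = 4Q/(πD²) = 4·0.0454/(π·0.159²) = 2.287 m/s
Re = VD/ν = 2.287·0.159/1.02×10^-6 = 3.56×10^5 → turbulent
ε/D = 0.0017/159 = 1.07×10^-5
Haaland: f = 0.01399
h_f = f(L/D)V²/(2g) = 0.01399·(153/0.159)·2.287²/(2·9.81) = 3.586 m

h_f ≈ 3.59 m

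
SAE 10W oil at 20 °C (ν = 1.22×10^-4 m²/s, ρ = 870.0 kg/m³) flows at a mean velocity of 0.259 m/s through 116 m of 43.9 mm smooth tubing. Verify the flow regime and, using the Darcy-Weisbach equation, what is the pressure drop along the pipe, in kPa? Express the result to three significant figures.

Δp ≈ 52.9 kPa

Re = VD/ν = 0.259·0.04390/1.22×10^-4 = 93.2 → laminar (Re < 2300)
f = 64/Re = 0.6867
h_f = f(L/D)V²/(2g) = 0.6867·(116/0.04390)·0.259²/(2·9.81) = 6.204 m
Δp = ρg·h_f = 870.0·9.81·6.204 = 52.95 kPa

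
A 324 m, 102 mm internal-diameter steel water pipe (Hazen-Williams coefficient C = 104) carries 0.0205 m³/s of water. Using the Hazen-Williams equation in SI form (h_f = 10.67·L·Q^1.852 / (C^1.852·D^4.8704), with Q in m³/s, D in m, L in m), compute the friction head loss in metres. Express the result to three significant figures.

h_f ≈ 32.0 m

h_f = 10.67·324·0.0205^1.852 / (104^1.852·0.102^4.8704) = 31.99 m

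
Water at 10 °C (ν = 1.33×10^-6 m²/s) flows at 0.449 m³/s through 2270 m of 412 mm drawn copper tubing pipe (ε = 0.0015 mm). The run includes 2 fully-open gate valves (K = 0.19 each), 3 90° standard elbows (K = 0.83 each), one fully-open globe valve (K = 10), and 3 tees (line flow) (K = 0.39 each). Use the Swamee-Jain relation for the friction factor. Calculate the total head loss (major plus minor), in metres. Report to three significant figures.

H_L ≈ 45.1 m

V = 4Q/(πD²) = 3.368 m/s; V²/2g = 0.5781 m
Re = 1.04×10^6, ε/D = 3.64×10^-6 → f = 0.01162 (Swamee-Jain)
Major: h_f = f(L/D)·V²/2g = 0.01162·5510·0.5781 = 37.01 m
Minor: ΣK = 14.0; h_m = ΣK·V²/2g = 8.117 m
Total H_L = 37.01 + 8.117 = 45.13 m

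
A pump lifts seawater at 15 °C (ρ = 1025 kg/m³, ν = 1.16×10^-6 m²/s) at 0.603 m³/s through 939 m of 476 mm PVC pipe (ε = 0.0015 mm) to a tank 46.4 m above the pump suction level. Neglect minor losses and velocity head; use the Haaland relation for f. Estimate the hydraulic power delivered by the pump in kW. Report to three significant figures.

V = 4Q/(πD²) = 3.389 m/s; Re = 1.39×10^6; ε/D = 3.15×10^-6; f = 0.01104
h_f = f(L/D)V²/2g = 12.74 m
Total head H = z + h_f = 46.4 + 12.74 = 59.14 m
P_hyd = ρgQH = 1025·9.81·0.603·59.14 = 358.6 kW

P_hyd ≈ 359 kW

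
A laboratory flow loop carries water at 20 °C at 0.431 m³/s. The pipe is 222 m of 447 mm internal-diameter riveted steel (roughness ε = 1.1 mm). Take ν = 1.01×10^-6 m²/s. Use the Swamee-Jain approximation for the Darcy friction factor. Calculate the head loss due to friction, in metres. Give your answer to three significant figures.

h_f ≈ 4.77 m

V = 4Q/(πD²) = 4·0.431/(π·0.447²) = 2.746 m/s
Re = VD/ν = 2.746·0.447/1.01×10^-6 = 1.22×10^6 → turbulent
ε/D = 1.1/447 = 0.00246
Swamee-Jain: f = 0.02496
h_f = f(L/D)V²/(2g) = 0.02496·(222/0.447)·2.746²/(2·9.81) = 4.766 m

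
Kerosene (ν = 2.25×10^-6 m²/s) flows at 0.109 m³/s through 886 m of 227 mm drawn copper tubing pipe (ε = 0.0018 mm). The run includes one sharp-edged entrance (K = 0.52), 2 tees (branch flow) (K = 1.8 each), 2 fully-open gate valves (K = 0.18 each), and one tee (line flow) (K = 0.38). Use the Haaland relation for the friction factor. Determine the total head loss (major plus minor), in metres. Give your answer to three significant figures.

V = 4Q/(πD²) = 2.693 m/s; V²/2g = 0.3697 m
Re = 2.72×10^5, ε/D = 7.93×10^-6 → f = 0.01467 (Haaland)
Major: h_f = f(L/D)·V²/2g = 0.01467·3903·0.3697 = 21.17 m
Minor: ΣK = 4.86; h_m = ΣK·V²/2g = 1.797 m
Total H_L = 21.17 + 1.797 = 22.97 m

H_L ≈ 23.0 m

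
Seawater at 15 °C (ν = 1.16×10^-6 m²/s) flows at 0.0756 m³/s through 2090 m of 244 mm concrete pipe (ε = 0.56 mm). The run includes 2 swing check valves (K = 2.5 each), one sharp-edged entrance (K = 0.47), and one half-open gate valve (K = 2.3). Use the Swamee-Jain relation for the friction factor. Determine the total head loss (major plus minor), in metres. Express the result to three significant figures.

V = 4Q/(πD²) = 1.617 m/s; V²/2g = 0.1332 m
Re = 3.40×10^5, ε/D = 0.00230 → f = 0.02492 (Swamee-Jain)
Major: h_f = f(L/D)·V²/2g = 0.02492·8566·0.1332 = 28.44 m
Minor: ΣK = 7.77; h_m = ΣK·V²/2g = 1.035 m
Total H_L = 28.44 + 1.035 = 29.48 m

H_L ≈ 29.5 m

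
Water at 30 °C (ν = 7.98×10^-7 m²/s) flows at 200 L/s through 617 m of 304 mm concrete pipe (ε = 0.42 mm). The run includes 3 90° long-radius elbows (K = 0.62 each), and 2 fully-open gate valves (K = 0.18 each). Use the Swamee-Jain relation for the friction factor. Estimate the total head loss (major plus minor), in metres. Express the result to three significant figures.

H_L ≈ 17.8 m

V = 4Q/(πD²) = 2.755 m/s; V²/2g = 0.3870 m
Re = 1.05×10^6, ε/D = 0.00138 → f = 0.02159 (Swamee-Jain)
Major: h_f = f(L/D)·V²/2g = 0.02159·2030·0.3870 = 16.95 m
Minor: ΣK = 2.22; h_m = ΣK·V²/2g = 0.8591 m
Total H_L = 16.95 + 0.8591 = 17.81 m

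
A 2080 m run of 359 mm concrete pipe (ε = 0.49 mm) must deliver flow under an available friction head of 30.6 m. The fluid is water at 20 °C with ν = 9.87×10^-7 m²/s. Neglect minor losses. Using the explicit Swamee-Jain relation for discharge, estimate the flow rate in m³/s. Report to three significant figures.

Swamee-Jain (Type II): Q = -0.965·√(gD⁵h_f/L)·ln[ε/(3.7D) + √(3.17ν²L/(gD³h_f))]
√(gD⁵h_f/L) = √(9.81·0.359⁵·30.6/2080) = 0.02934
ε/(3.7D) = 3.69×10^-4; √(3.17ν²L/(gD³h_f)) = 2.15×10^-5
Q = -0.965·0.02934·ln(3.904×10^-4) = 0.2222 m³/s
Check: V = 2.19 m/s, Re = 7.98×10^5, f = 0.02161, h_f = 30.7 m ≈ 30.6 m ✓

Q ≈ 0.222 m³/s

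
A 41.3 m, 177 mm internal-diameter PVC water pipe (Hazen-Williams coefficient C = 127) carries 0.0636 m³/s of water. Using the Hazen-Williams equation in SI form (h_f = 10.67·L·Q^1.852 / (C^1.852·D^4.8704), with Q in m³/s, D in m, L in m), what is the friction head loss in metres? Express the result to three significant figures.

h_f = 10.67·41.3·0.0636^1.852 / (127^1.852·0.177^4.8704) = 1.565 m

h_f ≈ 1.57 m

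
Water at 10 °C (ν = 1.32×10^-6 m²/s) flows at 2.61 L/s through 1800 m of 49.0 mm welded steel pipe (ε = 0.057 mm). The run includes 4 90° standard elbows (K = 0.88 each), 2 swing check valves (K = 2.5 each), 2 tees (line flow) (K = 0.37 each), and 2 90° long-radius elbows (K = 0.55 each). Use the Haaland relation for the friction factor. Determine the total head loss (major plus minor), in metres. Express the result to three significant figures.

V = 4Q/(πD²) = 1.384 m/s; V²/2g = 0.09764 m
Re = 5.14×10^4, ε/D = 0.00116 → f = 0.02410 (Haaland)
Major: h_f = f(L/D)·V²/2g = 0.02410·36735·0.09764 = 86.43 m
Minor: ΣK = 10.4; h_m = ΣK·V²/2g = 1.012 m
Total H_L = 86.43 + 1.012 = 87.45 m

H_L ≈ 87.4 m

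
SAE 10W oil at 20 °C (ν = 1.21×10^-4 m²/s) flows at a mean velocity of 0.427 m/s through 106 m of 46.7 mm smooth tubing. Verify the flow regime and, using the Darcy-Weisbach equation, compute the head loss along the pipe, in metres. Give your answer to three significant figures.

Re = VD/ν = 0.427·0.04670/1.21×10^-4 = 165 → laminar (Re < 2300)
f = 64/Re = 0.3883
h_f = f(L/D)V²/(2g) = 0.3883·(106/0.04670)·0.427²/(2·9.81) = 8.192 m

h_f ≈ 8.19 m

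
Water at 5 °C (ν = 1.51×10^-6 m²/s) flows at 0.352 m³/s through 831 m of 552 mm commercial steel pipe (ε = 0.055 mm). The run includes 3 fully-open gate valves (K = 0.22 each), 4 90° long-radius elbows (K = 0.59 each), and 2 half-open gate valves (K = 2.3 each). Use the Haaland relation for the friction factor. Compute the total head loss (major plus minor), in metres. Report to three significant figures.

H_L ≈ 3.19 m

V = 4Q/(πD²) = 1.471 m/s; V²/2g = 0.1103 m
Re = 5.38×10^5, ε/D = 9.96×10^-5 → f = 0.01414 (Haaland)
Major: h_f = f(L/D)·V²/2g = 0.01414·1505·0.1103 = 2.348 m
Minor: ΣK = 7.62; h_m = ΣK·V²/2g = 0.8402 m
Total H_L = 2.348 + 0.8402 = 3.188 m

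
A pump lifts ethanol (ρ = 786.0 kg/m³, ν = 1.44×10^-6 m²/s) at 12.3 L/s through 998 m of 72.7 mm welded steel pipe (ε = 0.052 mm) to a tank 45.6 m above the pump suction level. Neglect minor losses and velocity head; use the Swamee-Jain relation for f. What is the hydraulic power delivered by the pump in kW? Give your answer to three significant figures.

V = 4Q/(πD²) = 2.963 m/s; Re = 1.50×10^5; ε/D = 7.15×10^-4; f = 0.02046
h_f = f(L/D)V²/2g = 125.7 m
Total head H = z + h_f = 45.6 + 125.7 = 171.3 m
P_hyd = ρgQH = 786.0·9.81·0.0123·171.3 = 16.25 kW

P_hyd ≈ 16.2 kW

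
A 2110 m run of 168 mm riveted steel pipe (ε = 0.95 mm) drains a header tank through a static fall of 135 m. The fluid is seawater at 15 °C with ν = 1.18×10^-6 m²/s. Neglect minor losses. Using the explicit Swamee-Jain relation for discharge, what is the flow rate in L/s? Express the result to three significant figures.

Swamee-Jain (Type II): Q = -0.965·√(gD⁵h_f/L)·ln[ε/(3.7D) + √(3.17ν²L/(gD³h_f))]
√(gD⁵h_f/L) = √(9.81·0.168⁵·135/2110) = 0.009165
ε/(3.7D) = 0.00153; √(3.17ν²L/(gD³h_f)) = 3.85×10^-5
Q = -0.965·0.009165·ln(0.001567) = 0.05712 m³/s
Check: V = 2.58 m/s, Re = 3.67×10^5, f = 0.03189, h_f = 136 m ≈ 135 m ✓

Q ≈ 57.1 L/s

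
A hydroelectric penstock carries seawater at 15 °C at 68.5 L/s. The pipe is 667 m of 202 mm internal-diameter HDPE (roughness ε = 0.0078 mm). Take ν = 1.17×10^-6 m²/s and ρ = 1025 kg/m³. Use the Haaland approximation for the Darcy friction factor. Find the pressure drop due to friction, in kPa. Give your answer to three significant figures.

Δp ≈ 110 kPa

V = 4Q/(πD²) = 4·0.0685/(π·0.202²) = 2.137 m/s
Re = VD/ν = 2.137·0.202/1.17×10^-6 = 3.69×10^5 → turbulent
ε/D = 0.0078/202 = 3.86×10^-5
Haaland: f = 0.01419
h_f = f(L/D)V²/(2g) = 0.01419·(667/0.202)·2.137²/(2·9.81) = 10.91 m
Δp = ρg·h_f = 1025·9.81·10.91 = 109.7 kPa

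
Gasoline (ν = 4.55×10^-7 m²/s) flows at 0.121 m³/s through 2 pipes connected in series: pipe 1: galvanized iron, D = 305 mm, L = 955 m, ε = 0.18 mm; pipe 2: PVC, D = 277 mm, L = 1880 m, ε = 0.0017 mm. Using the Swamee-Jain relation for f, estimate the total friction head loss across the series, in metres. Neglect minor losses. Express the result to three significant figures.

Pipe 1: V = 1.656 m/s, Re = 1.11×10^6, ε/D = 5.90×10^-4, f = 0.01783, h_1 = f(L/D)V²/2g = 7.807 m
Pipe 2: V = 2.008 m/s, Re = 1.22×10^6, ε/D = 6.14×10^-6, f = 0.01140, h_2 = f(L/D)V²/2g = 15.90 m
Series → Q common, losses add: H = Σh = 23.70 m

H ≈ 23.7 m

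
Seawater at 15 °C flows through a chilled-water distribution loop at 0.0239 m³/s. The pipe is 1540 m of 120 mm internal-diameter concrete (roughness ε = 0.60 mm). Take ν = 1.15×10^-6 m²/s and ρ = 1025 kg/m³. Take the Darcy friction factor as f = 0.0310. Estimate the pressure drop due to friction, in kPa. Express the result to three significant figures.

V = 4Q/(πD²) = 4·0.0239/(π·0.120²) = 2.113 m/s
h_f = f(L/D)V²/(2g) = 0.03100·(1540/0.120)·2.113²/(2·9.81) = 90.55 m
Δp = ρg·h_f = 1025·9.81·90.55 = 910.5 kPa

Δp ≈ 911 kPa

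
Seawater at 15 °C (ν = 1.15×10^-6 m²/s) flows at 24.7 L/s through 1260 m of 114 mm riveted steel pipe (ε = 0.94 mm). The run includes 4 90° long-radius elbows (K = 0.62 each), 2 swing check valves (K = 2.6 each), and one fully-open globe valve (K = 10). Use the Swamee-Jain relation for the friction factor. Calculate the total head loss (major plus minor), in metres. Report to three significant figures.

V = 4Q/(πD²) = 2.420 m/s; V²/2g = 0.2985 m
Re = 2.40×10^5, ε/D = 0.00825 → f = 0.03597 (Swamee-Jain)
Major: h_f = f(L/D)·V²/2g = 0.03597·11053·0.2985 = 118.7 m
Minor: ΣK = 17.7; h_m = ΣK·V²/2g = 5.277 m
Total H_L = 118.7 + 5.277 = 124.0 m

H_L ≈ 124 m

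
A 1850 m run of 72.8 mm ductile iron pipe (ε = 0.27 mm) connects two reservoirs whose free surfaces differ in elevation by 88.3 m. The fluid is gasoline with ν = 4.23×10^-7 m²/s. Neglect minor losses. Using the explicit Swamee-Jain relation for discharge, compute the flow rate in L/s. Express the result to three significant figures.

Q ≈ 6.47 L/s

Swamee-Jain (Type II): Q = -0.965·√(gD⁵h_f/L)·ln[ε/(3.7D) + √(3.17ν²L/(gD³h_f))]
√(gD⁵h_f/L) = √(9.81·0.0728⁵·88.3/1850) = 9.785×10^-4
ε/(3.7D) = 0.00100; √(3.17ν²L/(gD³h_f)) = 5.60×10^-5
Q = -0.965·9.785×10^-4·ln(0.001058) = 0.006469 m³/s
Check: V = 1.55 m/s, Re = 2.67×10^5, f = 0.02839, h_f = 88.8 m ≈ 88.3 m ✓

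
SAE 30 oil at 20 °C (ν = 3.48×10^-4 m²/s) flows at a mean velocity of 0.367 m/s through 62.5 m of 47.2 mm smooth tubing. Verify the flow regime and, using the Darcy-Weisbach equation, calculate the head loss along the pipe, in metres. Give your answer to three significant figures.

Re = VD/ν = 0.367·0.04720/3.48×10^-4 = 49.8 → laminar (Re < 2300)
f = 64/Re = 1.286
h_f = f(L/D)V²/(2g) = 1.286·(62.5/0.04720)·0.367²/(2·9.81) = 11.69 m

h_f ≈ 11.7 m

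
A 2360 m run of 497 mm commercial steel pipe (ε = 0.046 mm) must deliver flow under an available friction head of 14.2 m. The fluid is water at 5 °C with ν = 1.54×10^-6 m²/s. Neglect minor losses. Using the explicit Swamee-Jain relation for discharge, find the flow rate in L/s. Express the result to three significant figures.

Q ≈ 399 L/s

Swamee-Jain (Type II): Q = -0.965·√(gD⁵h_f/L)·ln[ε/(3.7D) + √(3.17ν²L/(gD³h_f))]
√(gD⁵h_f/L) = √(9.81·0.497⁵·14.2/2360) = 0.04231
ε/(3.7D) = 2.50×10^-5; √(3.17ν²L/(gD³h_f)) = 3.22×10^-5
Q = -0.965·0.04231·ln(5.723×10^-5) = 0.3988 m³/s
Check: V = 2.06 m/s, Re = 6.63×10^5, f = 0.01393, h_f = 14.2 m ≈ 14.2 m ✓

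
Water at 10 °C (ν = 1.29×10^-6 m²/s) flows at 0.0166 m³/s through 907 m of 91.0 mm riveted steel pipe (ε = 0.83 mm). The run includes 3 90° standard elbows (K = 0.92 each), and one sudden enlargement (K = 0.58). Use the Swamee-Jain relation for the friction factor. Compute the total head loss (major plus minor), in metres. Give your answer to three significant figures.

H_L ≈ 124 m

V = 4Q/(πD²) = 2.552 m/s; V²/2g = 0.3320 m
Re = 1.80×10^5, ε/D = 0.00912 → f = 0.03728 (Swamee-Jain)
Major: h_f = f(L/D)·V²/2g = 0.03728·9967·0.3320 = 123.4 m
Minor: ΣK = 3.34; h_m = ΣK·V²/2g = 1.109 m
Total H_L = 123.4 + 1.109 = 124.5 m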